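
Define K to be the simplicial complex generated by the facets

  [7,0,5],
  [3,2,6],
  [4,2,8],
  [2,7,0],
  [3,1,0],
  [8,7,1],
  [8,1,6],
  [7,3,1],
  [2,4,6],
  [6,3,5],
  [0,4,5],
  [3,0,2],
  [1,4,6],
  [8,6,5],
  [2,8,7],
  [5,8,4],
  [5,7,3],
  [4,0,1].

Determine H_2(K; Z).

H_2 ≅ 0.

We work with the vertex ordering 0 < 1 < 2 < 3 < 4 < 5 < 6 < 7 < 8. The simplices of K, each written with vertices in increasing order, are:

  0-simplices (9): [0], [1], [2], [3], [4], [5], [6], [7], [8]
  1-simplices (27): (27 of them)
  2-simplices (18): [0,1,3], [0,1,4], [0,2,3], [0,2,7], [0,4,5], [0,5,7], [1,3,7], [1,4,6], [1,6,8], [1,7,8], [2,3,6], [2,4,6], [2,4,8], [2,7,8], [3,5,6], [3,5,7], [4,5,8], [5,6,8]

so the chain groups are C_0 ≅ Z^9, C_1 ≅ Z^27, C_2 ≅ Z^18.

Boundary ∂_1: C_1 → C_0 is given by ∂[p,q] = [q] − [p]. For instance
  ∂[6,8] = [8] − [6].
As a 9×27 matrix over Z this has rank 8, with invariant factors (1,1,1,1,1,1,1,1).

The boundary map ∂_2: C_2 → C_1 maps a triangle to the signed sum of its edges. For instance
  ∂[3,5,6] = [5,6] − [3,6] + [3,5],
  ∂[5,6,8] = [6,8] − [5,8] + [5,6].
As a 27×18 matrix over Z this has rank 18, with invariant factors (1,1,1,1,1,1,1,1,1,1,1,1,1,1,1,1,1,2).

Reading off H_k = ker ∂_k / im ∂_{k+1}:

  H_2: rank ker ∂_2 − rank ∂_3 = (18 − 18) − 0 = 0, and there is no ∂_3, so H_2 = 0.

(K is a triangulation of the Klein bottle.)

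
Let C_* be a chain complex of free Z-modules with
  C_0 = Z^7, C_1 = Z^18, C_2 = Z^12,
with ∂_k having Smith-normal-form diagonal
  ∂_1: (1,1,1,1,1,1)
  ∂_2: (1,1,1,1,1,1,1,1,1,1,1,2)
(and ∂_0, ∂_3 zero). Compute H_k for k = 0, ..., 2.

H_0 = Z,  H_1 = Z/2,  H_2 = 0.

H_0: b_0 = 7 − 0 − 6 = 1; torsion from ∂_1 factors > 1: none. So H_0 = Z.
H_1: b_1 = 18 − 6 − 12 = 0; torsion from ∂_2 factors > 1: [2]. So H_1 = Z/2.
H_2: b_2 = 12 − 12 − 0 = 0; torsion from ∂_3 factors > 1: none. So H_2 = 0.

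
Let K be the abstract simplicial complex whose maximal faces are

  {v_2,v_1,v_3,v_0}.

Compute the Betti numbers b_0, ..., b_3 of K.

We work with the vertex ordering v_0 < v_1 < v_2 < v_3. The simplices of K, each written with vertices in increasing order, are:

  0-simplices (4): [v_0], [v_1], [v_2], [v_3]
  1-simplices (6): [v_0,v_1], [v_0,v_2], [v_0,v_3], [v_1,v_2], [v_1,v_3], [v_2,v_3]
  2-simplices (4): [v_0,v_1,v_2], [v_0,v_1,v_3], [v_0,v_2,v_3], [v_1,v_2,v_3]
  3-simplices (1): [v_0,v_1,v_2,v_3]

so the chain groups are C_0 ≅ Z^4, C_1 ≅ Z^6, C_2 ≅ Z^4, C_3 ≅ Z^1.

The boundary map ∂_1: C_1 → C_0 is given by ∂[p,q] = [q] − [p]. For instance
  ∂[v_2,v_3] = [v_3] − [v_2].
The resulting 4×6 matrix has rank 3, and its Smith normal form has invariant factors (1,1,1).

The boundary map ∂_2: C_2 → C_1 sends each 2-simplex [p,q,r] to [q,r] − [p,r] + [p,q]. For instance
  ∂[v_0,v_1,v_3] = [v_1,v_3] − [v_0,v_3] + [v_0,v_1],
  ∂[v_1,v_2,v_3] = [v_2,v_3] − [v_1,v_3] + [v_1,v_2].
As a 6×4 matrix over Z this has rank 3, with invariant factors (1,1,1).

Boundary ∂_3: C_3 → C_2 sends each 3-simplex σ to the alternating sum Σ_i (−1)^i (σ with its i-th vertex removed). For instance
  ∂[v_0,v_1,v_2,v_3] = [v_1,v_2,v_3] − [v_0,v_2,v_3] + [v_0,v_1,v_3] − [v_0,v_1,v_2].
The resulting 4×1 matrix has rank 1, and its Smith normal form has invariant factors (1).

Computing H_k = (kernel of ∂_k) / (image of ∂_{k+1}):

  H_0: rank C_0 − rank ∂_1 = 4 − 3 = 1, and the invariant factors of ∂_1 are all 1, so H_0 ≅ Z.
  H_1: rank ker ∂_1 − rank ∂_2 = (6 − 3) − 3 = 0, and the invariant factors of ∂_2 are all 1, so H_1 ≅ 0.
  H_2: rank ker ∂_2 − rank ∂_3 = (4 − 3) − 1 = 0, and the invariant factors of ∂_3 are all 1, so H_2 ≅ 0.
  H_3: rank ker ∂_3 − rank ∂_4 = (1 − 1) − 0 = 0, and there is no ∂_4, so H_3 ≅ 0.

Hence the Betti numbers are b_0 = 1, b_1 = 0, b_2 = 0, b_3 = 0.

b_0 = 1, b_1 = 0, b_2 = 0, b_3 = 0.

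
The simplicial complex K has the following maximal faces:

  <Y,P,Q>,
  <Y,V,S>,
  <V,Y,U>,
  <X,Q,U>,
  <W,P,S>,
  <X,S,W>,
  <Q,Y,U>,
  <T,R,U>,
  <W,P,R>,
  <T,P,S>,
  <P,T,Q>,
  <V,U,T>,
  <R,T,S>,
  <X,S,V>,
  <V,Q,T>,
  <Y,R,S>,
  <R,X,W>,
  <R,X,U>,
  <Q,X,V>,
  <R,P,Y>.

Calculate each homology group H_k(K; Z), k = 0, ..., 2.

Order the vertices as P < Q < R < S < T < U < V < W < X < Y. Listing each simplex with vertices in this order, K has dimension 2 with simplices:

  0-simplices (10): P, Q, R, S, T, U, V, W, X, Y
  1-simplices (30): PQ, PR, PS, PT, PW, PY, QT, QU, QV, QX, QY, RS, RT, RU, RW, RX, RY, ST, SV, SW, SX, SY, TU, TV, UV, UX, UY, VX, VY, WX
  2-simplices (20): PQT, PQY, PRW, PRY, PST, PSW, QTV, QUX, QUY, QVX, RST, RSY, RTU, RUX, RWX, SVX, SVY, SWX, TUV, UVY

giving chain groups C_0 ≅ Z^10, C_1 ≅ Z^30, C_2 ≅ Z^20.

∂_1: C_1 → C_0 is given by ∂[p,q] = [q] − [p]. For instance
  ∂RS = S − R.
This gives a 10×30 integer matrix of rank 9; reducing to Smith normal form yields diagonal entries (1,1,1,1,1,1,1,1,1).

The boundary map ∂_2: C_2 → C_1 maps a triangle to the signed sum of its edges. For instance
  ∂SWX = WX − SX + SW,
  ∂RTU = TU − RU + RT.
The resulting 30×20 matrix has rank 20, and its Smith normal form has invariant factors (1,1,1,1,1,1,1,1,1,1,1,1,1,1,1,1,1,1,1,2).

From H_k ≅ ker(∂_k) / im(∂_{k+1}) we obtain:

  H_0: rank C_0 − rank ∂_1 = 10 − 9 = 1, and the invariant factors of ∂_1 are all 1, so H_0 ≅ Z.
  H_1: rank ker ∂_1 − rank ∂_2 = (30 − 9) − 20 = 1, and ∂_2 has invariant factor 2 > 1, so H_1 ≅ Z ⊕ Z/2Z.
  H_2: rank ker ∂_2 − rank ∂_3 = (20 − 20) − 0 = 0, and there is no ∂_3, so H_2 ≅ 0.

As a check, the Euler characteristic is 10 − 30 + 20 = 0, which agrees with 1 − 1 + 0 = 0.
(K is a triangulation of the Klein bottle.)

H_0 ≅ Z,  H_1 ≅ Z ⊕ Z/2Z,  H_2 = 0.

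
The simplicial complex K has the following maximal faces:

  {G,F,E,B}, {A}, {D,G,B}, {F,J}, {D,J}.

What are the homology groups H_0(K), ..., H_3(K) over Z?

H_0 ≅ Z^2,  H_1 ≅ Z,  H_2 = 0,  H_3 = 0.

Fix the vertex order A < B < D < E < F < G < J and write every simplex with vertices in increasing order. Then dim K = 3 and the simplices of K are:

  0-simplices (7): A, B, D, E, F, G, J
  1-simplices (10): BD, BE, BF, BG, DG, DJ, EF, EG, FG, FJ
  2-simplices (5): BDG, BEF, BEG, BFG, EFG
  3-simplices (1): BEFG

giving chain groups C_0 ≅ Z^7, C_1 ≅ Z^10, C_2 ≅ Z^5, C_3 ≅ Z^1.

∂_1: C_1 → C_0 sends each edge [p,q] (with p < q) to q − p.
The resulting 7×10 matrix has rank 5, and its Smith normal form has invariant factors (1,1,1,1,1).

∂_2: C_2 → C_1 maps a triangle to the signed sum of its edges. For instance
  ∂BEG = EG − BG + BE,
  ∂BFG = FG − BG + BF.
As a 10×5 matrix over Z this has rank 4, with invariant factors (1,1,1,1).

The boundary map ∂_3: C_3 → C_2 sends each 3-simplex σ to the alternating sum Σ_i (−1)^i (σ with its i-th vertex removed). For instance
  ∂BEFG = EFG − BFG + BEG − BEF.
This gives a 5×1 integer matrix of rank 1; reducing to Smith normal form yields diagonal entries (1).

Now H_k = ker ∂_k / im ∂_{k+1}, so:

  H_0: rank C_0 − rank ∂_1 = 7 − 5 = 2, and the invariant factors of ∂_1 are all 1, so H_0 = Z^2.
  H_1: rank ker ∂_1 − rank ∂_2 = (10 − 5) − 4 = 1, and the invariant factors of ∂_2 are all 1, so H_1 = Z.
  H_2: rank ker ∂_2 − rank ∂_3 = (5 − 4) − 1 = 0, and the invariant factors of ∂_3 are all 1, so H_2 = 0.
  H_3: rank ker ∂_3 − rank ∂_4 = (1 − 1) − 0 = 0, and there is no ∂_4, so H_3 = 0.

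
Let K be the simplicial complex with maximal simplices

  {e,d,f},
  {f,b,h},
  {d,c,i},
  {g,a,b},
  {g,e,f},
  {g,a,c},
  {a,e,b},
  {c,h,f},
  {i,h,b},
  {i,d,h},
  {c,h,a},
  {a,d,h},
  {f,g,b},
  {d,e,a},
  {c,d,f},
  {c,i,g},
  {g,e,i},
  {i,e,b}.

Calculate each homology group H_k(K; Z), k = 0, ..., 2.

H_0 = Z,  H_1 = Z ⊕ Z_2,  H_2 = 0.

Take the total order a < b < c < d < e < f < g < h < i on the vertex set. Then K (dimension 2) consists of the simplices:

  0-simplices (9): a, b, c, d, e, f, g, h, i
  1-simplices (27): ab, ac, ad, ae, ag, ah, be, bf, bg, bh, bi, cd, cf, cg, ch, ci, de, df, dh, di, ef, eg, ei, fg, fh, gi, hi
  2-simplices (18): abe, abg, acg, ach, ade, adh, bei, bfg, bfh, bhi, cdf, cdi, cfh, cgi, def, dhi, efg, egi

so the chain groups are C_0 ≅ Z^9, C_1 ≅ Z^27, C_2 ≅ Z^18.

Boundary ∂_1: C_1 → C_0 sends each edge [p,q] (with p < q) to q − p. For instance
  ∂ci = i − c.
This gives a 9×27 integer matrix of rank 8; reducing to Smith normal form yields diagonal entries (1,1,1,1,1,1,1,1).

Boundary ∂_2: C_2 → C_1 maps a triangle to the signed sum of its edges. For instance
  ∂bhi = hi − bi + bh,
  ∂bfg = fg − bg + bf.
As a 27×18 matrix over Z this has rank 18, with invariant factors (1,1,1,1,1,1,1,1,1,1,1,1,1,1,1,1,1,2).

Computing H_k = (kernel of ∂_k) / (image of ∂_{k+1}):

  H_0: rank C_0 − rank ∂_1 = 9 − 8 = 1, and the invariant factors of ∂_1 are all 1, so H_0 ≅ Z.
  H_1: rank ker ∂_1 − rank ∂_2 = (27 − 8) − 18 = 1, and ∂_2 has invariant factor 2 > 1, so H_1 ≅ Z ⊕ Z_2.
  H_2: rank ker ∂_2 − rank ∂_3 = (18 − 18) − 0 = 0, and there is no ∂_3, so H_2 ≅ 0.

As a check, the Euler characteristic is 9 − 27 + 18 = 0, which agrees with 1 − 1 + 0 = 0.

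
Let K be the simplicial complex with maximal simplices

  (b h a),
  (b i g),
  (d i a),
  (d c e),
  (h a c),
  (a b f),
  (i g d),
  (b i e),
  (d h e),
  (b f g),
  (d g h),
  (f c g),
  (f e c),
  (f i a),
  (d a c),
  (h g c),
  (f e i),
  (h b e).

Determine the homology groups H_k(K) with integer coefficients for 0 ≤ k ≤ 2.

K has 9 vertices, 27 edges, 18 triangles.
rank ∂_0 = 0, rank ∂_1 = 8 ⇒ b_0 = 9 − 0 − 8 = 1; all invariant factors of ∂_1 are 1 so no torsion. So H_0 = Z.
rank ∂_1 = 8, rank ∂_2 = 18 ⇒ b_1 = 27 − 8 − 18 = 1; ∂_2 has invariant factor(s) [2] giving torsion. So H_1 = Z × Z/2.
rank ∂_2 = 18, rank ∂_3 = 0 ⇒ b_2 = 18 − 18 − 0 = 0. So H_2 = 0.

H_0 ≅ Z,  H_1 ≅ Z × Z/2,  H_2 = 0.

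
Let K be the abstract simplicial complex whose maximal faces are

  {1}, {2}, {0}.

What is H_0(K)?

H_0 = Z^3.

We work with the vertex ordering 0 < 1 < 2. The simplices of K, each written with vertices in increasing order, are:

  0-simplices (3): [0], [1], [2]

giving chain groups C_0 ≅ Z^3.

Computing H_k = (kernel of ∂_k) / (image of ∂_{k+1}):

  H_0: rank C_0 − rank ∂_1 = 3 − 0 = 3, and there is no ∂_1, so H_0 ≅ Z^3.

(K is a triangulation of a set of 3 points.)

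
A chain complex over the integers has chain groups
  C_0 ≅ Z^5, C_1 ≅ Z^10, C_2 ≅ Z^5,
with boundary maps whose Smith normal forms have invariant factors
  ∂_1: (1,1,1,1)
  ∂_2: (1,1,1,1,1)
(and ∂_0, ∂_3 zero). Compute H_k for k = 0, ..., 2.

H_0: b_0 = 5 − 0 − 4 = 1; torsion from ∂_1 factors > 1: none. So H_0 = Z.
H_1: b_1 = 10 − 4 − 5 = 1; torsion from ∂_2 factors > 1: none. So H_1 = Z.
H_2: b_2 = 5 − 5 − 0 = 0; torsion from ∂_3 factors > 1: none. So H_2 = 0.

H_0 = Z,  H_1 = Z,  H_2 = 0.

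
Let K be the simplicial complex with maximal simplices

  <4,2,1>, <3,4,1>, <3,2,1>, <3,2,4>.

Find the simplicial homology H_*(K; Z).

H_0 = Z,  H_1 = 0,  H_2 = Z.

Fix the vertex order 1 < 2 < 3 < 4 and write every simplex with vertices in increasing order. Then dim K = 2 and the simplices of K are:

  0-simplices (4): [1], [2], [3], [4]
  1-simplices (6): [1,2], [1,3], [1,4], [2,3], [2,4], [3,4]
  2-simplices (4): [1,2,3], [1,2,4], [1,3,4], [2,3,4]

so the chain groups are C_0 ≅ Z^4, C_1 ≅ Z^6, C_2 ≅ Z^4.

∂_1: C_1 → C_0 maps an edge to its endpoints' difference, ∂[p,q] = q − p.
As a 4×6 matrix over Z this has rank 3, with invariant factors (1,1,1).

Boundary ∂_2: C_2 → C_1 sends each 2-simplex [p,q,r] to [q,r] − [p,r] + [p,q]. For instance
  ∂[1,2,4] = [2,4] − [1,4] + [1,2],
  ∂[1,3,4] = [3,4] − [1,4] + [1,3].
As a 6×4 matrix over Z this has rank 3, with invariant factors (1,1,1).

From H_k ≅ ker(∂_k) / im(∂_{k+1}) we obtain:

  H_0: rank C_0 − rank ∂_1 = 4 − 3 = 1, and the invariant factors of ∂_1 are all 1, so H_0 ≅ Z.
  H_1: rank ker ∂_1 − rank ∂_2 = (6 − 3) − 3 = 0, and the invariant factors of ∂_2 are all 1, so H_1 ≅ 0.
  H_2: rank ker ∂_2 − rank ∂_3 = (4 − 3) − 0 = 1, and there is no ∂_3, so H_2 ≅ Z.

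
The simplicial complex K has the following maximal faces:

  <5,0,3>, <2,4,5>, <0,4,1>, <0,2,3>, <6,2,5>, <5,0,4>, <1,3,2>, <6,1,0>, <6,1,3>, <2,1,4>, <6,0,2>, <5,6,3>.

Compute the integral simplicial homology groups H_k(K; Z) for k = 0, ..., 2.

Take the total order 0 < 1 < 2 < 3 < 4 < 5 < 6 on the vertex set. Then K (dimension 2) consists of the simplices:

  0-simplices (7): [0], [1], [2], [3], [4], [5], [6]
  1-simplices (18): [0,1], [0,2], [0,3], [0,4], [0,5], [0,6], [1,2], [1,3], [1,4], [1,6], [2,3], [2,4], [2,5], [2,6], [3,5], [3,6], [4,5], [5,6]
  2-simplices (12): [0,1,4], [0,1,6], [0,2,3], [0,2,6], [0,3,5], [0,4,5], [1,2,3], [1,2,4], [1,3,6], [2,4,5], [2,5,6], [3,5,6]

giving chain groups C_0 ≅ Z^7, C_1 ≅ Z^18, C_2 ≅ Z^12.

The boundary map ∂_1: C_1 → C_0 maps an edge to its endpoints' difference, ∂[p,q] = q − p. For instance
  ∂[3,5] = [5] − [3].
As a 7×18 matrix over Z this has rank 6, with invariant factors (1,1,1,1,1,1).

∂_2: C_2 → C_1 maps a triangle to the signed sum of its edges. For instance
  ∂[0,4,5] = [4,5] − [0,5] + [0,4],
  ∂[0,1,4] = [1,4] − [0,4] + [0,1].
This gives a 18×12 integer matrix of rank 12; reducing to Smith normal form yields diagonal entries (1,1,1,1,1,1,1,1,1,1,1,2).

Now H_k = ker ∂_k / im ∂_{k+1}, so:

  H_0: rank C_0 − rank ∂_1 = 7 − 6 = 1, and the invariant factors of ∂_1 are all 1, so H_0 = Z.
  H_1: rank ker ∂_1 − rank ∂_2 = (18 − 6) − 12 = 0, and ∂_2 has invariant factor 2 > 1, so H_1 = Z/2.
  H_2: rank ker ∂_2 − rank ∂_3 = (12 − 12) − 0 = 0, and there is no ∂_3, so H_2 = 0.

As a check, the Euler characteristic is 7 − 18 + 12 = 1, which agrees with 1 − 0 + 0 = 1.

H_0 = Z,  H_1 = Z/2,  H_2 = 0.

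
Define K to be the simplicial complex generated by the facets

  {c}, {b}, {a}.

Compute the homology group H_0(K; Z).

H_0 ≅ Z^3.

Fix the vertex order a < b < c and write every simplex with vertices in increasing order. Then dim K = 0 and the simplices of K are:

  0-simplices (3): a, b, c

Hence C_0 ≅ Z^3.

Computing H_k = (kernel of ∂_k) / (image of ∂_{k+1}):

  H_0: rank C_0 − rank ∂_1 = 3 − 0 = 3, and there is no ∂_1, so H_0 ≅ Z^3.

(K is a triangulation of a set of 3 points.)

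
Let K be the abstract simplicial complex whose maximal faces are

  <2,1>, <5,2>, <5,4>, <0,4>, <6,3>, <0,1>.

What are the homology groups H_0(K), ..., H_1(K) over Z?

H_0 ≅ Z^2,  H_1 ≅ Z.

Fix the vertex order 0 < 1 < 2 < 3 < 4 < 5 < 6 and write every simplex with vertices in increasing order. Then dim K = 1 and the simplices of K are:

  0-simplices (7): [0], [1], [2], [3], [4], [5], [6]
  1-simplices (6): [0,1], [0,4], [1,2], [2,5], [3,6], [4,5]

Hence C_0 ≅ Z^7, C_1 ≅ Z^6.

∂_1: C_1 → C_0 maps an edge to its endpoints' difference, ∂[p,q] = q − p. For instance
  ∂[2,5] = [5] − [2].
As a 7×6 matrix over Z this has rank 5, with invariant factors (1,1,1,1,1).

Reading off H_k = ker ∂_k / im ∂_{k+1}:

  H_0: rank C_0 − rank ∂_1 = 7 − 5 = 2, and the invariant factors of ∂_1 are all 1, so H_0 ≅ Z^2.
  H_1: rank ker ∂_1 − rank ∂_2 = (6 − 5) − 0 = 1, and there is no ∂_2, so H_1 ≅ Z.

As a check, the Euler characteristic is 7 − 6 = 1, which agrees with 2 − 1 = 1.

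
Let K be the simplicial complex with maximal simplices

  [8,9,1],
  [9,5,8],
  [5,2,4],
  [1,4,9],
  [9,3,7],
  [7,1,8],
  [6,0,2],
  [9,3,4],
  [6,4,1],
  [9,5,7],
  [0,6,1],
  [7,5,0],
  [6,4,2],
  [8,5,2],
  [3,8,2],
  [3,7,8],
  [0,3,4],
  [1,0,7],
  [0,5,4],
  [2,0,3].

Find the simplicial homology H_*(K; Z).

H_0 ≅ Z,  H_1 ≅ Z × Z/2,  H_2 = 0.

Order the vertices as 0 < 1 < 2 < 3 < 4 < 5 < 6 < 7 < 8 < 9. Listing each simplex with vertices in this order, K has dimension 2 with simplices:

  0-simplices (10): [0], [1], [2], [3], [4], [5], [6], [7], [8], [9]
  1-simplices (30): (30 of them)
  2-simplices (20): (20 of them)

Hence C_0 ≅ Z^10, C_1 ≅ Z^30, C_2 ≅ Z^20.

∂_1: C_1 → C_0 is given by ∂[p,q] = [q] − [p].
The 10×30 boundary matrix has rank 9 and Smith normal form diag(1,1,1,1,1,1,1,1,1).

Boundary ∂_2: C_2 → C_1 sends each 2-simplex [p,q,r] to [q,r] − [p,r] + [p,q]. For instance
  ∂[3,4,9] = [4,9] − [3,9] + [3,4],
  ∂[0,1,7] = [1,7] − [0,7] + [0,1].
The resulting 30×20 matrix has rank 20, and its Smith normal form has invariant factors (1,1,1,1,1,1,1,1,1,1,1,1,1,1,1,1,1,1,1,2).

From H_k ≅ ker(∂_k) / im(∂_{k+1}) we obtain:

  H_0: rank C_0 − rank ∂_1 = 10 − 9 = 1, and the invariant factors of ∂_1 are all 1, so H_0 = Z.
  H_1: rank ker ∂_1 − rank ∂_2 = (30 − 9) − 20 = 1, and ∂_2 has invariant factor 2 > 1, so H_1 = Z × Z/2.
  H_2: rank ker ∂_2 − rank ∂_3 = (20 − 20) − 0 = 0, and there is no ∂_3, so H_2 = 0.

(K is a triangulation of the Klein bottle.)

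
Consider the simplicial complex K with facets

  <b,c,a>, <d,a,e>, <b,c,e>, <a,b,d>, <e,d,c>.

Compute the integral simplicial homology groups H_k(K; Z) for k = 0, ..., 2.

Fix the vertex order a < b < c < d < e and write every simplex with vertices in increasing order. Then dim K = 2 and the simplices of K are:

  0-simplices (5): a, b, c, d, e
  1-simplices (10): ab, ac, ad, ae, bc, bd, be, cd, ce, de
  2-simplices (5): abc, abd, ade, bce, cde

so the chain groups are C_0 ≅ Z^5, C_1 ≅ Z^10, C_2 ≅ Z^5.

Boundary ∂_1: C_1 → C_0 sends each edge [p,q] (with p < q) to q − p. For instance
  ∂ce = e − c.
This gives a 5×10 integer matrix of rank 4; reducing to Smith normal form yields diagonal entries (1,1,1,1).

∂_2: C_2 → C_1 acts by ∂[p,q,r] = [q,r] − [p,r] + [p,q]. For instance
  ∂cde = de − ce + cd,
  ∂ade = de − ae + ad.
This gives a 10×5 integer matrix of rank 5; reducing to Smith normal form yields diagonal entries (1,1,1,1,1).

Reading off H_k = ker ∂_k / im ∂_{k+1}:

  H_0: rank C_0 − rank ∂_1 = 5 − 4 = 1, and the invariant factors of ∂_1 are all 1, so H_0 = Z.
  H_1: rank ker ∂_1 − rank ∂_2 = (10 − 4) − 5 = 1, and the invariant factors of ∂_2 are all 1, so H_1 = Z.
  H_2: rank ker ∂_2 − rank ∂_3 = (5 − 5) − 0 = 0, and there is no ∂_3, so H_2 = 0.

H_0 ≅ Z,  H_1 ≅ Z,  H_2 = 0.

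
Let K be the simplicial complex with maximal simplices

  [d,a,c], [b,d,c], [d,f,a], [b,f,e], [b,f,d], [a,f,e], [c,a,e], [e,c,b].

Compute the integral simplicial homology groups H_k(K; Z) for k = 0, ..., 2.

H_0 = Z,  H_1 = 0,  H_2 = Z.

Fix the vertex order a < b < c < d < e < f and write every simplex with vertices in increasing order. Then dim K = 2 and the simplices of K are:

  0-simplices (6): a, b, c, d, e, f
  1-simplices (12): ac, ad, ae, af, bc, bd, be, bf, cd, ce, df, ef
  2-simplices (8): acd, ace, adf, aef, bcd, bce, bdf, bef

giving chain groups C_0 ≅ Z^6, C_1 ≅ Z^12, C_2 ≅ Z^8.

Boundary ∂_1: C_1 → C_0 maps an edge to its endpoints' difference, ∂[p,q] = q − p. For instance
  ∂ce = e − c.
The resulting 6×12 matrix has rank 5, and its Smith normal form has invariant factors (1,1,1,1,1).

The boundary map ∂_2: C_2 → C_1 maps a triangle to the signed sum of its edges. For instance
  ∂bdf = df − bf + bd,
  ∂bcd = cd − bd + bc.
This gives a 12×8 integer matrix of rank 7; reducing to Smith normal form yields diagonal entries (1,1,1,1,1,1,1).

Computing H_k = (kernel of ∂_k) / (image of ∂_{k+1}):

  H_0: rank C_0 − rank ∂_1 = 6 − 5 = 1, and the invariant factors of ∂_1 are all 1, so H_0 = Z.
  H_1: rank ker ∂_1 − rank ∂_2 = (12 − 5) − 7 = 0, and the invariant factors of ∂_2 are all 1, so H_1 = 0.
  H_2: rank ker ∂_2 − rank ∂_3 = (8 − 7) − 0 = 1, and there is no ∂_3, so H_2 = Z.

As a check, the Euler characteristic is 6 − 12 + 8 = 2, which agrees with 1 − 0 + 1 = 2.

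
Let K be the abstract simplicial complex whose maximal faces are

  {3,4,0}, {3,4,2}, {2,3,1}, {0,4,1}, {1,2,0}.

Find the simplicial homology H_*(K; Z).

H_0 ≅ Z,  H_1 ≅ Z,  H_2 = 0.

Fix the vertex order 0 < 1 < 2 < 3 < 4 and write every simplex with vertices in increasing order. Then dim K = 2 and the simplices of K are:

  0-simplices (5): [0], [1], [2], [3], [4]
  1-simplices (10): [0,1], [0,2], [0,3], [0,4], [1,2], [1,3], [1,4], [2,3], [2,4], [3,4]
  2-simplices (5): [0,1,2], [0,1,4], [0,3,4], [1,2,3], [2,3,4]

so the chain groups are C_0 ≅ Z^5, C_1 ≅ Z^10, C_2 ≅ Z^5.

∂_1: C_1 → C_0 maps an edge to its endpoints' difference, ∂[p,q] = q − p. For instance
  ∂[0,4] = [4] − [0].
The 5×10 boundary matrix has rank 4 and Smith normal form diag(1,1,1,1).

Boundary ∂_2: C_2 → C_1 sends each 2-simplex [p,q,r] to [q,r] − [p,r] + [p,q]. For instance
  ∂[1,2,3] = [2,3] − [1,3] + [1,2],
  ∂[0,1,4] = [1,4] − [0,4] + [0,1].
This gives a 10×5 integer matrix of rank 5; reducing to Smith normal form yields diagonal entries (1,1,1,1,1).

Reading off H_k = ker ∂_k / im ∂_{k+1}:

  H_0: rank C_0 − rank ∂_1 = 5 − 4 = 1, and the invariant factors of ∂_1 are all 1, so H_0 ≅ Z.
  H_1: rank ker ∂_1 − rank ∂_2 = (10 − 4) − 5 = 1, and the invariant factors of ∂_2 are all 1, so H_1 ≅ Z.
  H_2: rank ker ∂_2 − rank ∂_3 = (5 − 5) − 0 = 0, and there is no ∂_3, so H_2 ≅ 0.

As a check, the Euler characteristic is 5 − 10 + 5 = 0, which agrees with 1 − 1 + 0 = 0.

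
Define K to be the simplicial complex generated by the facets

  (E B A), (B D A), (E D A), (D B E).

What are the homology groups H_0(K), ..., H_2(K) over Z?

K has 4 vertices, 6 edges, 4 triangles.
rank ∂_0 = 0, rank ∂_1 = 3 ⇒ b_0 = 4 − 0 − 3 = 1; all invariant factors of ∂_1 are 1 so no torsion. So H_0 ≅ Z.
rank ∂_1 = 3, rank ∂_2 = 3 ⇒ b_1 = 6 − 3 − 3 = 0; all invariant factors of ∂_2 are 1 so no torsion. So H_1 ≅ 0.
rank ∂_2 = 3, rank ∂_3 = 0 ⇒ b_2 = 4 − 3 − 0 = 1. So H_2 ≅ Z.

H_0 ≅ Z,  H_1 = 0,  H_2 ≅ Z.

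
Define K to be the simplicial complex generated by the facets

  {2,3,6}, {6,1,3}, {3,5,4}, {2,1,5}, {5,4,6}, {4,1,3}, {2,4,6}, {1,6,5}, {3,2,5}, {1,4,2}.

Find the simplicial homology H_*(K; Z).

H_0 = Z,  H_1 = Z/2,  H_2 = 0.

Fix the vertex order 1 < 2 < 3 < 4 < 5 < 6 and write every simplex with vertices in increasing order. Then dim K = 2 and the simplices of K are:

  0-simplices (6): [1], [2], [3], [4], [5], [6]
  1-simplices (15): [1,2], [1,3], [1,4], [1,5], [1,6], [2,3], [2,4], [2,5], [2,6], [3,4], [3,5], [3,6], [4,5], [4,6], [5,6]
  2-simplices (10): [1,2,4], [1,2,5], [1,3,4], [1,3,6], [1,5,6], [2,3,5], [2,3,6], [2,4,6], [3,4,5], [4,5,6]

giving chain groups C_0 ≅ Z^6, C_1 ≅ Z^15, C_2 ≅ Z^10.

Boundary ∂_1: C_1 → C_0 maps an edge to its endpoints' difference, ∂[p,q] = q − p. For instance
  ∂[4,6] = [6] − [4].
This gives a 6×15 integer matrix of rank 5; reducing to Smith normal form yields diagonal entries (1,1,1,1,1).

∂_2: C_2 → C_1 sends each 2-simplex [p,q,r] to [q,r] − [p,r] + [p,q]. For instance
  ∂[1,2,4] = [2,4] − [1,4] + [1,2],
  ∂[1,5,6] = [5,6] − [1,6] + [1,5].
This gives a 15×10 integer matrix of rank 10; reducing to Smith normal form yields diagonal entries (1,1,1,1,1,1,1,1,1,2).

From H_k ≅ ker(∂_k) / im(∂_{k+1}) we obtain:

  H_0: rank C_0 − rank ∂_1 = 6 − 5 = 1, and the invariant factors of ∂_1 are all 1, so H_0 ≅ Z.
  H_1: rank ker ∂_1 − rank ∂_2 = (15 − 5) − 10 = 0, and ∂_2 has invariant factor 2 > 1, so H_1 ≅ Z/2.
  H_2: rank ker ∂_2 − rank ∂_3 = (10 − 10) − 0 = 0, and there is no ∂_3, so H_2 ≅ 0.

As a check, the Euler characteristic is 6 − 15 + 10 = 1, which agrees with 1 − 0 + 0 = 1.
(K is a triangulation of the real projective plane RP^2.)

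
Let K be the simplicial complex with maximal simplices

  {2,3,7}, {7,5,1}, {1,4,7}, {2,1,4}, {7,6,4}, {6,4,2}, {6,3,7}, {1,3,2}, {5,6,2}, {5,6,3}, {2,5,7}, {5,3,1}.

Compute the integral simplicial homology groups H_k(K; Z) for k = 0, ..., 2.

K has 7 vertices, 18 edges, 12 triangles.
rank ∂_0 = 0, rank ∂_1 = 6 ⇒ b_0 = 7 − 0 − 6 = 1; all invariant factors of ∂_1 are 1 so no torsion. So H_0 = Z.
rank ∂_1 = 6, rank ∂_2 = 12 ⇒ b_1 = 18 − 6 − 12 = 0; ∂_2 has invariant factor(s) [2] giving torsion. So H_1 = Z_2.
rank ∂_2 = 12, rank ∂_3 = 0 ⇒ b_2 = 12 − 12 − 0 = 0. So H_2 = 0.

H_0 ≅ Z,  H_1 ≅ Z_2,  H_2 = 0.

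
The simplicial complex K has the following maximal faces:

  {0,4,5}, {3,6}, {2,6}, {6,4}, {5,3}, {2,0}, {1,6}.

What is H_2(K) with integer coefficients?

We work with the vertex ordering 0 < 1 < 2 < 3 < 4 < 5 < 6. The simplices of K, each written with vertices in increasing order, are:

  0-simplices (7): [0], [1], [2], [3], [4], [5], [6]
  1-simplices (9): [0,2], [0,4], [0,5], [1,6], [2,6], [3,5], [3,6], [4,5], [4,6]
  2-simplices (1): [0,4,5]

Hence C_0 ≅ Z^7, C_1 ≅ Z^9, C_2 ≅ Z^1.

∂_1: C_1 → C_0 maps an edge to its endpoints' difference, ∂[p,q] = q − p. For instance
  ∂[1,6] = [6] − [1].
The resulting 7×9 matrix has rank 6, and its Smith normal form has invariant factors (1,1,1,1,1,1).

Boundary ∂_2: C_2 → C_1 acts by ∂[p,q,r] = [q,r] − [p,r] + [p,q]. For instance
  ∂[0,4,5] = [4,5] − [0,5] + [0,4].
The resulting 9×1 matrix has rank 1, and its Smith normal form has invariant factors (1).

From H_k ≅ ker(∂_k) / im(∂_{k+1}) we obtain:

  H_2: rank ker ∂_2 − rank ∂_3 = (1 − 1) − 0 = 0, and there is no ∂_3, so H_2 ≅ 0.

H_2 ≅ 0.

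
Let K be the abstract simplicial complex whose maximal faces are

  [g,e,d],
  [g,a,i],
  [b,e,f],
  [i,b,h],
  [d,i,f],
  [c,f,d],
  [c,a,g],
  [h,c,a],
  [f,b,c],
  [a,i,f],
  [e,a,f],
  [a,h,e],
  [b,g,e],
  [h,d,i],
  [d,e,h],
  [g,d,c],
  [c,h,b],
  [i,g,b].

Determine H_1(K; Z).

H_1 ≅ Z^2.

Fix the vertex order a < b < c < d < e < f < g < h < i and write every simplex with vertices in increasing order. Then dim K = 2 and the simplices of K are:

  0-simplices (9): a, b, c, d, e, f, g, h, i
  1-simplices (27): ac, ae, af, ag, ah, ai, bc, be, bf, bg, bh, bi, cd, cf, cg, ch, de, df, dg, dh, di, ef, eg, eh, fi, gi, hi
  2-simplices (18): acg, ach, aef, aeh, afi, agi, bcf, bch, bef, beg, bgi, bhi, cdf, cdg, deg, deh, dfi, dhi

giving chain groups C_0 ≅ Z^9, C_1 ≅ Z^27, C_2 ≅ Z^18.

Boundary ∂_1: C_1 → C_0 maps an edge to its endpoints' difference, ∂[p,q] = q − p.
The resulting 9×27 matrix has rank 8, and its Smith normal form has invariant factors (1,1,1,1,1,1,1,1).

Boundary ∂_2: C_2 → C_1 sends each 2-simplex [p,q,r] to [q,r] − [p,r] + [p,q]. For instance
  ∂afi = fi − ai + af,
  ∂bhi = hi − bi + bh.
The resulting 27×18 matrix has rank 17, and its Smith normal form has invariant factors (1,1,1,1,1,1,1,1,1,1,1,1,1,1,1,1,1).

Computing H_k = (kernel of ∂_k) / (image of ∂_{k+1}):

  H_1: rank ker ∂_1 − rank ∂_2 = (27 − 8) − 17 = 2, and the invariant factors of ∂_2 are all 1, so H_1 = Z^2.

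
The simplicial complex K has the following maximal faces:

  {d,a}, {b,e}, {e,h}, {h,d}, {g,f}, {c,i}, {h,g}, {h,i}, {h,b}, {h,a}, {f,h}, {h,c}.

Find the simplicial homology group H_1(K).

H_1 ≅ Z^4.

Take the total order a < b < c < d < e < f < g < h < i on the vertex set. Then K (dimension 1) consists of the simplices:

  0-simplices (9): a, b, c, d, e, f, g, h, i
  1-simplices (12): ad, ah, be, bh, ch, ci, dh, eh, fg, fh, gh, hi

Hence C_0 ≅ Z^9, C_1 ≅ Z^12.

The boundary map ∂_1: C_1 → C_0 is given by ∂[p,q] = [q] − [p]. For instance
  ∂dh = h − d.
As a 9×12 matrix over Z this has rank 8, with invariant factors (1,1,1,1,1,1,1,1).

Reading off H_k = ker ∂_k / im ∂_{k+1}:

  H_1: rank ker ∂_1 − rank ∂_2 = (12 − 8) − 0 = 4, and there is no ∂_2, so H_1 = Z^4.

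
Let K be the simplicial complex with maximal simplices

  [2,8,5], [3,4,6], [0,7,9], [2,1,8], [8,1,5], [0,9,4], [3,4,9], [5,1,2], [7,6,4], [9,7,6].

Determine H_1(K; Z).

H_1 ≅ Z.

We work with the vertex ordering 0 < 1 < 2 < 3 < 4 < 5 < 6 < 7 < 8 < 9. The simplices of K, each written with vertices in increasing order, are:

  0-simplices (10): [0], [1], [2], [3], [4], [5], [6], [7], [8], [9]
  1-simplices (18): [0,4], [0,7], [0,9], [1,2], [1,5], [1,8], [2,5], [2,8], [3,4], [3,6], [3,9], [4,6], [4,7], [4,9], [5,8], [6,7], [6,9], [7,9]
  2-simplices (10): [0,4,9], [0,7,9], [1,2,5], [1,2,8], [1,5,8], [2,5,8], [3,4,6], [3,4,9], [4,6,7], [6,7,9]

so the chain groups are C_0 ≅ Z^10, C_1 ≅ Z^18, C_2 ≅ Z^10.

∂_1: C_1 → C_0 is given by ∂[p,q] = [q] − [p].
As a 10×18 matrix over Z this has rank 8, with invariant factors (1,1,1,1,1,1,1,1).

∂_2: C_2 → C_1 sends each 2-simplex [p,q,r] to [q,r] − [p,r] + [p,q]. For instance
  ∂[0,4,9] = [4,9] − [0,9] + [0,4],
  ∂[1,2,8] = [2,8] − [1,8] + [1,2].
This gives a 18×10 integer matrix of rank 9; reducing to Smith normal form yields diagonal entries (1,1,1,1,1,1,1,1,1).

Reading off H_k = ker ∂_k / im ∂_{k+1}:

  H_1: rank ker ∂_1 − rank ∂_2 = (18 − 8) − 9 = 1, and the invariant factors of ∂_2 are all 1, so H_1 ≅ Z.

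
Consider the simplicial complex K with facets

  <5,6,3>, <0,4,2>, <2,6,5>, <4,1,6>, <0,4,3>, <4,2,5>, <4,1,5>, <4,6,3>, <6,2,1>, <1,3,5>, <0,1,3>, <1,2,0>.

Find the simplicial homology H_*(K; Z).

H_0 ≅ Z,  H_1 ≅ Z/2,  H_2 = 0.

Order the vertices as 0 < 1 < 2 < 3 < 4 < 5 < 6. Listing each simplex with vertices in this order, K has dimension 2 with simplices:

  0-simplices (7): [0], [1], [2], [3], [4], [5], [6]
  1-simplices (18): [0,1], [0,2], [0,3], [0,4], [1,2], [1,3], [1,4], [1,5], [1,6], [2,4], [2,5], [2,6], [3,4], [3,5], [3,6], [4,5], [4,6], [5,6]
  2-simplices (12): [0,1,2], [0,1,3], [0,2,4], [0,3,4], [1,2,6], [1,3,5], [1,4,5], [1,4,6], [2,4,5], [2,5,6], [3,4,6], [3,5,6]

so the chain groups are C_0 ≅ Z^7, C_1 ≅ Z^18, C_2 ≅ Z^12.

∂_1: C_1 → C_0 sends each edge [p,q] (with p < q) to q − p. For instance
  ∂[1,4] = [4] − [1].
As a 7×18 matrix over Z this has rank 6, with invariant factors (1,1,1,1,1,1).

Boundary ∂_2: C_2 → C_1 acts by ∂[p,q,r] = [q,r] − [p,r] + [p,q]. For instance
  ∂[2,5,6] = [5,6] − [2,6] + [2,5],
  ∂[2,4,5] = [4,5] − [2,5] + [2,4].
The resulting 18×12 matrix has rank 12, and its Smith normal form has invariant factors (1,1,1,1,1,1,1,1,1,1,1,2).

From H_k ≅ ker(∂_k) / im(∂_{k+1}) we obtain:

  H_0: rank C_0 − rank ∂_1 = 7 − 6 = 1, and the invariant factors of ∂_1 are all 1, so H_0 ≅ Z.
  H_1: rank ker ∂_1 − rank ∂_2 = (18 − 6) − 12 = 0, and ∂_2 has invariant factor 2 > 1, so H_1 ≅ Z/2.
  H_2: rank ker ∂_2 − rank ∂_3 = (12 − 12) − 0 = 0, and there is no ∂_3, so H_2 ≅ 0.

As a check, the Euler characteristic is 7 − 18 + 12 = 1, which agrees with 1 − 0 + 0 = 1.
(K is a triangulation of the real projective plane RP^2.)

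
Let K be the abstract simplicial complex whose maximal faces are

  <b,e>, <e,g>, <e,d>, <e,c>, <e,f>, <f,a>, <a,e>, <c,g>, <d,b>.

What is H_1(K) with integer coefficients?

We work with the vertex ordering a < b < c < d < e < f < g. The simplices of K, each written with vertices in increasing order, are:

  0-simplices (7): a, b, c, d, e, f, g
  1-simplices (9): ae, af, bd, be, ce, cg, de, ef, eg

giving chain groups C_0 ≅ Z^7, C_1 ≅ Z^9.

∂_1: C_1 → C_0 maps an edge to its endpoints' difference, ∂[p,q] = q − p.
This gives a 7×9 integer matrix of rank 6; reducing to Smith normal form yields diagonal entries (1,1,1,1,1,1).

From H_k ≅ ker(∂_k) / im(∂_{k+1}) we obtain:

  H_1: rank ker ∂_1 − rank ∂_2 = (9 − 6) − 0 = 3, and there is no ∂_2, so H_1 = Z^3.

(K is a triangulation of a wedge of 3 circles.)

H_1 ≅ Z^3.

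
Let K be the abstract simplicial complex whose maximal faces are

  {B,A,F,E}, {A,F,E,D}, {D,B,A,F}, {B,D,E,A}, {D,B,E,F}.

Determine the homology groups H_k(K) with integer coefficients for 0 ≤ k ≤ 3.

H_0 = Z,  H_1 = 0,  H_2 = 0,  H_3 = Z.

K has 5 vertices, 10 edges, 10 triangles, 5 3-simplices.
rank ∂_0 = 0, rank ∂_1 = 4 ⇒ b_0 = 5 − 0 − 4 = 1; all invariant factors of ∂_1 are 1 so no torsion. So H_0 = Z.
rank ∂_1 = 4, rank ∂_2 = 6 ⇒ b_1 = 10 − 4 − 6 = 0; all invariant factors of ∂_2 are 1 so no torsion. So H_1 = 0.
rank ∂_2 = 6, rank ∂_3 = 4 ⇒ b_2 = 10 − 6 − 4 = 0; all invariant factors of ∂_3 are 1 so no torsion. So H_2 = 0.
rank ∂_3 = 4, rank ∂_4 = 0 ⇒ b_3 = 5 − 4 − 0 = 1. So H_3 = Z.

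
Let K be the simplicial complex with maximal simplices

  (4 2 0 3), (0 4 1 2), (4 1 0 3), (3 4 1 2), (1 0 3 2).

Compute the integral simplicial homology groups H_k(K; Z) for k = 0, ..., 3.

Order the vertices as 0 < 1 < 2 < 3 < 4. Listing each simplex with vertices in this order, K has dimension 3 with simplices:

  0-simplices (5): [0], [1], [2], [3], [4]
  1-simplices (10): [0,1], [0,2], [0,3], [0,4], [1,2], [1,3], [1,4], [2,3], [2,4], [3,4]
  2-simplices (10): [0,1,2], [0,1,3], [0,1,4], [0,2,3], [0,2,4], [0,3,4], [1,2,3], [1,2,4], [1,3,4], [2,3,4]
  3-simplices (5): [0,1,2,3], [0,1,2,4], [0,1,3,4], [0,2,3,4], [1,2,3,4]

Hence C_0 ≅ Z^5, C_1 ≅ Z^10, C_2 ≅ Z^10, C_3 ≅ Z^5.

The boundary map ∂_1: C_1 → C_0 sends each edge [p,q] (with p < q) to q − p.
The 5×10 boundary matrix has rank 4 and Smith normal form diag(1,1,1,1).

Boundary ∂_2: C_2 → C_1 maps a triangle to the signed sum of its edges. For instance
  ∂[1,3,4] = [3,4] − [1,4] + [1,3],
  ∂[0,2,3] = [2,3] − [0,3] + [0,2].
The 10×10 boundary matrix has rank 6 and Smith normal form diag(1,1,1,1,1,1).

∂_3: C_3 → C_2 sends each 3-simplex σ to the alternating sum Σ_i (−1)^i (σ with its i-th vertex removed). For instance
  ∂[0,1,3,4] = [1,3,4] − [0,3,4] + [0,1,4] − [0,1,3],
  ∂[0,1,2,3] = [1,2,3] − [0,2,3] + [0,1,3] − [0,1,2].
As a 10×5 matrix over Z this has rank 4, with invariant factors (1,1,1,1).

Reading off H_k = ker ∂_k / im ∂_{k+1}:

  H_0: rank C_0 − rank ∂_1 = 5 − 4 = 1, and the invariant factors of ∂_1 are all 1, so H_0 ≅ Z.
  H_1: rank ker ∂_1 − rank ∂_2 = (10 − 4) − 6 = 0, and the invariant factors of ∂_2 are all 1, so H_1 ≅ 0.
  H_2: rank ker ∂_2 − rank ∂_3 = (10 − 6) − 4 = 0, and the invariant factors of ∂_3 are all 1, so H_2 ≅ 0.
  H_3: rank ker ∂_3 − rank ∂_4 = (5 − 4) − 0 = 1, and there is no ∂_4, so H_3 ≅ Z.

H_0 ≅ Z,  H_1 = 0,  H_2 = 0,  H_3 ≅ Z.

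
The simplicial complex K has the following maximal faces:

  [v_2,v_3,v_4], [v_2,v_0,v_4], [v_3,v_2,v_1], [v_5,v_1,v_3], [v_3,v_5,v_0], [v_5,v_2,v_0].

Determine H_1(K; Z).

H_1 ≅ Z.

We work with the vertex ordering v_0 < v_1 < v_2 < v_3 < v_4 < v_5. The simplices of K, each written with vertices in increasing order, are:

  0-simplices (6): [v_0], [v_1], [v_2], [v_3], [v_4], [v_5]
  1-simplices (12): [v_0,v_2], [v_0,v_3], [v_0,v_4], [v_0,v_5], [v_1,v_2], [v_1,v_3], [v_1,v_5], [v_2,v_3], [v_2,v_4], [v_2,v_5], [v_3,v_4], [v_3,v_5]
  2-simplices (6): [v_0,v_2,v_4], [v_0,v_2,v_5], [v_0,v_3,v_5], [v_1,v_2,v_3], [v_1,v_3,v_5], [v_2,v_3,v_4]

Hence C_0 ≅ Z^6, C_1 ≅ Z^12, C_2 ≅ Z^6.

Boundary ∂_1: C_1 → C_0 maps an edge to its endpoints' difference, ∂[p,q] = q − p.
The resulting 6×12 matrix has rank 5, and its Smith normal form has invariant factors (1,1,1,1,1).

The boundary map ∂_2: C_2 → C_1 sends each 2-simplex [p,q,r] to [q,r] − [p,r] + [p,q]. For instance
  ∂[v_1,v_3,v_5] = [v_3,v_5] − [v_1,v_5] + [v_1,v_3],
  ∂[v_0,v_3,v_5] = [v_3,v_5] − [v_0,v_5] + [v_0,v_3].
This gives a 12×6 integer matrix of rank 6; reducing to Smith normal form yields diagonal entries (1,1,1,1,1,1).

Reading off H_k = ker ∂_k / im ∂_{k+1}:

  H_1: rank ker ∂_1 − rank ∂_2 = (12 − 5) − 6 = 1, and the invariant factors of ∂_2 are all 1, so H_1 ≅ Z.

(K is a triangulation of the cylinder S^1 x I.)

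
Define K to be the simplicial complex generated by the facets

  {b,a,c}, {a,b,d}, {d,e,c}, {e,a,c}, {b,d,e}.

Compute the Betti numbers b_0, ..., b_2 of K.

Take the total order a < b < c < d < e on the vertex set. Then K (dimension 2) consists of the simplices:

  0-simplices (5): a, b, c, d, e
  1-simplices (10): ab, ac, ad, ae, bc, bd, be, cd, ce, de
  2-simplices (5): abc, abd, ace, bde, cde

giving chain groups C_0 ≅ Z^5, C_1 ≅ Z^10, C_2 ≅ Z^5.

∂_1: C_1 → C_0 is given by ∂[p,q] = [q] − [p].
The 5×10 boundary matrix has rank 4 and Smith normal form diag(1,1,1,1).

The boundary map ∂_2: C_2 → C_1 sends each 2-simplex [p,q,r] to [q,r] − [p,r] + [p,q]. For instance
  ∂bde = de − be + bd,
  ∂abd = bd − ad + ab.
The 10×5 boundary matrix has rank 5 and Smith normal form diag(1,1,1,1,1).

Computing H_k = (kernel of ∂_k) / (image of ∂_{k+1}):

  H_0: rank C_0 − rank ∂_1 = 5 − 4 = 1, and the invariant factors of ∂_1 are all 1, so H_0 = Z.
  H_1: rank ker ∂_1 − rank ∂_2 = (10 − 4) − 5 = 1, and the invariant factors of ∂_2 are all 1, so H_1 = Z.
  H_2: rank ker ∂_2 − rank ∂_3 = (5 − 5) − 0 = 0, and there is no ∂_3, so H_2 = 0.

As a check, the Euler characteristic is 5 − 10 + 5 = 0, which agrees with 1 − 1 + 0 = 0.
(K is a triangulation of the Möbius band.)

Hence the Betti numbers are b_0 = 1, b_1 = 1, b_2 = 0.

b_0 = 1, b_1 = 1, b_2 = 0.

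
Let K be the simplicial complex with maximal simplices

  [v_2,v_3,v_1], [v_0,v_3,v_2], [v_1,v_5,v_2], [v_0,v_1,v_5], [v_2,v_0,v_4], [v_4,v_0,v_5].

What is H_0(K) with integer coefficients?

Order the vertices as v_0 < v_1 < v_2 < v_3 < v_4 < v_5. Listing each simplex with vertices in this order, K has dimension 2 with simplices:

  0-simplices (6): [v_0], [v_1], [v_2], [v_3], [v_4], [v_5]
  1-simplices (12): [v_0,v_1], [v_0,v_2], [v_0,v_3], [v_0,v_4], [v_0,v_5], [v_1,v_2], [v_1,v_3], [v_1,v_5], [v_2,v_3], [v_2,v_4], [v_2,v_5], [v_4,v_5]
  2-simplices (6): [v_0,v_1,v_5], [v_0,v_2,v_3], [v_0,v_2,v_4], [v_0,v_4,v_5], [v_1,v_2,v_3], [v_1,v_2,v_5]

Hence C_0 ≅ Z^6, C_1 ≅ Z^12, C_2 ≅ Z^6.

Boundary ∂_1: C_1 → C_0 is given by ∂[p,q] = [q] − [p]. For instance
  ∂[v_1,v_5] = [v_5] − [v_1].
The resulting 6×12 matrix has rank 5, and its Smith normal form has invariant factors (1,1,1,1,1).

Boundary ∂_2: C_2 → C_1 acts by ∂[p,q,r] = [q,r] − [p,r] + [p,q]. For instance
  ∂[v_0,v_2,v_3] = [v_2,v_3] − [v_0,v_3] + [v_0,v_2],
  ∂[v_0,v_4,v_5] = [v_4,v_5] − [v_0,v_5] + [v_0,v_4].
This gives a 12×6 integer matrix of rank 6; reducing to Smith normal form yields diagonal entries (1,1,1,1,1,1).

Now H_k = ker ∂_k / im ∂_{k+1}, so:

  H_0: rank C_0 − rank ∂_1 = 6 − 5 = 1, and the invariant factors of ∂_1 are all 1, so H_0 ≅ Z.

H_0 ≅ Z.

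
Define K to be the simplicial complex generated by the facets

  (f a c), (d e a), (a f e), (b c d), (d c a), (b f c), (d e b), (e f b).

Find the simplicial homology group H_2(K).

We work with the vertex ordering a < b < c < d < e < f. The simplices of K, each written with vertices in increasing order, are:

  0-simplices (6): a, b, c, d, e, f
  1-simplices (12): ac, ad, ae, af, bc, bd, be, bf, cd, cf, de, ef
  2-simplices (8): acd, acf, ade, aef, bcd, bcf, bde, bef

so the chain groups are C_0 ≅ Z^6, C_1 ≅ Z^12, C_2 ≅ Z^8.

Boundary ∂_1: C_1 → C_0 is given by ∂[p,q] = [q] − [p]. For instance
  ∂ad = d − a.
As a 6×12 matrix over Z this has rank 5, with invariant factors (1,1,1,1,1).

Boundary ∂_2: C_2 → C_1 sends each 2-simplex [p,q,r] to [q,r] − [p,r] + [p,q]. For instance
  ∂bde = de − be + bd,
  ∂acd = cd − ad + ac.
The 12×8 boundary matrix has rank 7 and Smith normal form diag(1,1,1,1,1,1,1).

From H_k ≅ ker(∂_k) / im(∂_{k+1}) we obtain:

  H_2: rank ker ∂_2 − rank ∂_3 = (8 − 7) − 0 = 1, and there is no ∂_3, so H_2 ≅ Z.

H_2 = Z.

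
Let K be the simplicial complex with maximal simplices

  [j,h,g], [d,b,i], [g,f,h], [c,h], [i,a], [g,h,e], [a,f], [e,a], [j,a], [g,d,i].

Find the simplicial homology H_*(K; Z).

Order the vertices as a < b < c < d < e < f < g < h < i < j. Listing each simplex with vertices in this order, K has dimension 2 with simplices:

  0-simplices (10): a, b, c, d, e, f, g, h, i, j
  1-simplices (17): ae, af, ai, aj, bd, bi, ch, dg, di, eg, eh, fg, fh, gh, gi, gj, hj
  2-simplices (5): bdi, dgi, egh, fgh, ghj

Hence C_0 ≅ Z^10, C_1 ≅ Z^17, C_2 ≅ Z^5.

Boundary ∂_1: C_1 → C_0 is given by ∂[p,q] = [q] − [p].
This gives a 10×17 integer matrix of rank 9; reducing to Smith normal form yields diagonal entries (1,1,1,1,1,1,1,1,1).

∂_2: C_2 → C_1 sends each 2-simplex [p,q,r] to [q,r] − [p,r] + [p,q]. For instance
  ∂dgi = gi − di + dg,
  ∂bdi = di − bi + bd.
As a 17×5 matrix over Z this has rank 5, with invariant factors (1,1,1,1,1).

From H_k ≅ ker(∂_k) / im(∂_{k+1}) we obtain:

  H_0: rank C_0 − rank ∂_1 = 10 − 9 = 1, and the invariant factors of ∂_1 are all 1, so H_0 = Z.
  H_1: rank ker ∂_1 − rank ∂_2 = (17 − 9) − 5 = 3, and the invariant factors of ∂_2 are all 1, so H_1 = Z^3.
  H_2: rank ker ∂_2 − rank ∂_3 = (5 − 5) − 0 = 0, and there is no ∂_3, so H_2 = 0.

As a check, the Euler characteristic is 10 − 17 + 5 = -2, which agrees with 1 − 3 + 0 = -2.

H_0 = Z,  H_1 = Z^3,  H_2 = 0.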